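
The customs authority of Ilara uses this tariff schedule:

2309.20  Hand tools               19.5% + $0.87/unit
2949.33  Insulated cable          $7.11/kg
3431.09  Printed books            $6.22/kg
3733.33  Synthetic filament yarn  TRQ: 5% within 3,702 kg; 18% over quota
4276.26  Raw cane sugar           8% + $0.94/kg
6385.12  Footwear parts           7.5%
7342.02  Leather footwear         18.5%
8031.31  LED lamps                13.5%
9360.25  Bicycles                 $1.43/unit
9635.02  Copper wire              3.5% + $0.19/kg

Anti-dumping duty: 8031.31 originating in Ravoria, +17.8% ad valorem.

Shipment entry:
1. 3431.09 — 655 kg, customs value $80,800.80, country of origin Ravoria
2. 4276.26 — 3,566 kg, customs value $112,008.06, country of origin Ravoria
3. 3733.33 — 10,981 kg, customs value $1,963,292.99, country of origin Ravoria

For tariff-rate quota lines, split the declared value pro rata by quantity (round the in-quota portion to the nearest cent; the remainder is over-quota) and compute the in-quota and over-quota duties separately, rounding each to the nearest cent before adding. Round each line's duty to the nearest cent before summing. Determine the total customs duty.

$283,735.04

Line 1 (3431.09, Ravoria, 655 kg, $80,800.80):
Base rate for 3431.09 is $6.22/kg.
Duty = 655 × $6.22 = $4,074.10.
Line 2 (4276.26, Ravoria, 3,566 kg, $112,008.06):
Base rate for 4276.26 is 8% + $0.94/kg.
Duty = $112,008.06 × 8% + 3,566 × $0.94 = $12,312.68.
Line 3 (3733.33, Ravoria, 10,981 kg, $1,963,292.99):
Code 3733.33 is under a tariff-rate quota (threshold 3,702 kg). In-quota: 3,702 kg at 5%; over-quota: 7,279 kg at 18%.
Pro-rata value split: in-quota = $1,963,292.99 × 3,702/10,981 = $661,880.58; over-quota = $1,963,292.99 − $661,880.58 = $1,301,412.41.
In-quota duty = $661,880.58 × 5% = $33,094.03. Over-quota duty = $1,301,412.41 × 18% = $234,254.23.
Line duty = $33,094.03 + $234,254.23 = $267,348.26.
Total = $4,074.10 + $12,312.68 + $267,348.26 = $283,735.04.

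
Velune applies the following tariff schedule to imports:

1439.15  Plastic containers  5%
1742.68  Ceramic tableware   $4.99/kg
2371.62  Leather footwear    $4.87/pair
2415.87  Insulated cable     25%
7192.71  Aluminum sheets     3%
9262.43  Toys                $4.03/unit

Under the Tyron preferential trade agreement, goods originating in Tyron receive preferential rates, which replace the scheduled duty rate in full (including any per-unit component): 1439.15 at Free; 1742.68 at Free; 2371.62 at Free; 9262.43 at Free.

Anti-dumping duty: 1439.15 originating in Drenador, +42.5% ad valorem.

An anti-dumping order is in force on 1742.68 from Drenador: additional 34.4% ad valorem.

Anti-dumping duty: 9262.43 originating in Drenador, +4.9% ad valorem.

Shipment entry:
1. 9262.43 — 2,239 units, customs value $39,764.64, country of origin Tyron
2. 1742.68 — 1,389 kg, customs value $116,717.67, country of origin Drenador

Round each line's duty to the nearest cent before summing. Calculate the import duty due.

Line 1 (9262.43, Tyron, 2,239 units, $39,764.64):
Base rate for 9262.43 is $4.03/unit.
Origin Tyron qualifies under the Velune–Tyron agreement and 9262.43 is covered: preferential rate Free applies instead.
The additional-duty order on 9262.43 targets Drenador, not Tyron; it does not apply.
Duty = $39,764.64 × 0% = $0.00.
Line 2 (1742.68, Drenador, 1,389 kg, $116,717.67):
Base rate for 1742.68 is $4.99/kg.
1742.68 has an FTA preferential rate, but origin Drenador is not Tyron; base rate stands.
Additional duty on 1742.68 from Drenador: +34.4% ad valorem. Applied ad valorem rate = 34.4%.
Duty = $116,717.67 × 34.4% + 1,389 × $4.99 = $47,081.99.
Total = $0.00 + $47,081.99 = $47,081.99.

$47,081.99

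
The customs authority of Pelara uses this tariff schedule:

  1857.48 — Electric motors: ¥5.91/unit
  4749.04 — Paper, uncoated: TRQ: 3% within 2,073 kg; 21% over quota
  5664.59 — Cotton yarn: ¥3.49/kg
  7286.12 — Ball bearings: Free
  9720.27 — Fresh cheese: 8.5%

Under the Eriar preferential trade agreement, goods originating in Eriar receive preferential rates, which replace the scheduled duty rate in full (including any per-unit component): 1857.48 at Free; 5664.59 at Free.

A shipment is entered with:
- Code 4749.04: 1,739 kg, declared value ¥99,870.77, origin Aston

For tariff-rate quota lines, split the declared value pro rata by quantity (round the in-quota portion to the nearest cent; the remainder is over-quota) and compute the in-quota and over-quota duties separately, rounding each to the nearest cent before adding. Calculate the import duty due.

¥2,996.12

Line 1 (4749.04, Aston, 1,739 kg, ¥99,870.77):
Code 4749.04 is under a tariff-rate quota (threshold 2,073 kg). Quantity 1,739 kg is within the quota, so the in-quota rate 3% applies to the full value.
Duty = ¥99,870.77 × 3% = ¥2,996.12.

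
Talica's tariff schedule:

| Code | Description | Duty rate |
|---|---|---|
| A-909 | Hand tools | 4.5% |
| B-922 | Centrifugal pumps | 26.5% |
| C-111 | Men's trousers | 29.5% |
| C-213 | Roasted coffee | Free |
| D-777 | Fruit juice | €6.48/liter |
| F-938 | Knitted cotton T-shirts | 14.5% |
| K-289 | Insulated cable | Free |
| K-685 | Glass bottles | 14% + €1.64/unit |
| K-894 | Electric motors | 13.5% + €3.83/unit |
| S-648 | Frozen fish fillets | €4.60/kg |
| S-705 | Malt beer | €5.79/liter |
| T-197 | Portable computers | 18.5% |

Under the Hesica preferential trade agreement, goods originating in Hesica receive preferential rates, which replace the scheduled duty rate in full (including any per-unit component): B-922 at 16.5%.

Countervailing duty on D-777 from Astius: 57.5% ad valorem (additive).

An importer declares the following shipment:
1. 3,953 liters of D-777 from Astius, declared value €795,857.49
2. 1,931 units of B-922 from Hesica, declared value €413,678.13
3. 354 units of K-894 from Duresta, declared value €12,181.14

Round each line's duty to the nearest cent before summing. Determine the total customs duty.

Line 1 (D-777, Astius, 3,953 liters, €795,857.49):
Base rate for D-777 is €6.48/liter.
Additional duty on D-777 from Astius: +57.5% ad valorem. Applied ad valorem rate = 57.5%.
Duty = €795,857.49 × 57.5% + 3,953 × €6.48 = €483,233.50.
Line 2 (B-922, Hesica, 1,931 units, €413,678.13):
Base rate for B-922 is 26.5%.
Origin Hesica qualifies under the Talica–Hesica agreement and B-922 is covered: preferential rate 16.5% applies instead.
Duty = €413,678.13 × 16.5% = €68,256.89.
Line 3 (K-894, Duresta, 354 units, €12,181.14):
Base rate for K-894 is 13.5% + €3.83/unit.
Duty = €12,181.14 × 13.5% + 354 × €3.83 = €3,000.27.
Total = €483,233.50 + €68,256.89 + €3,000.27 = €554,490.66.

€554,490.66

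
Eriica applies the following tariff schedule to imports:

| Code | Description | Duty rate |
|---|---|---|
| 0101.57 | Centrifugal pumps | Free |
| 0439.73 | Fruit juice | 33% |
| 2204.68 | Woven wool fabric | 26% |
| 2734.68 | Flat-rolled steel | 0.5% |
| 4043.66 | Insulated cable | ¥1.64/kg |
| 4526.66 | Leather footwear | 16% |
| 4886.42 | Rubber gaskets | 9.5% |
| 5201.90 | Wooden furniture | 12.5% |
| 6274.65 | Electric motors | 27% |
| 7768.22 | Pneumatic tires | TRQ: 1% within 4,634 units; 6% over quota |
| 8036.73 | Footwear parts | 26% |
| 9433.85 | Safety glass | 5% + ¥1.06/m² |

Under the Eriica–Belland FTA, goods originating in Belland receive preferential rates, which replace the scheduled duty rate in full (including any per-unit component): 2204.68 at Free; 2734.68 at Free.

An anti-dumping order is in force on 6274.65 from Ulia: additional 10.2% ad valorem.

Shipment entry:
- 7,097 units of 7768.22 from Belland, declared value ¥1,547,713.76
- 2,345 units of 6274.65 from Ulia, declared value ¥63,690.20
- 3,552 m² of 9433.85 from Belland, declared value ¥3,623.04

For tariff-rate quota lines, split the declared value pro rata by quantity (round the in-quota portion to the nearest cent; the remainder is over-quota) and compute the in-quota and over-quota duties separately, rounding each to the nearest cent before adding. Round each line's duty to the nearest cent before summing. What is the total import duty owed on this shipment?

Line 1 (7768.22, Belland, 7,097 units, ¥1,547,713.76):
Code 7768.22 is under a tariff-rate quota (threshold 4,634 units). In-quota: 4,634 units at 1%; over-quota: 2,463 units at 6%.
Pro-rata value split: in-quota = ¥1,547,713.76 × 4,634/7,097 = ¥1,010,582.72; over-quota = ¥1,547,713.76 − ¥1,010,582.72 = ¥537,131.04.
In-quota duty = ¥1,010,582.72 × 1% = ¥10,105.83. Over-quota duty = ¥537,131.04 × 6% = ¥32,227.86.
Line duty = ¥10,105.83 + ¥32,227.86 = ¥42,333.69.
Line 2 (6274.65, Ulia, 2,345 units, ¥63,690.20):
Base rate for 6274.65 is 27%.
Additional duty on 6274.65 from Ulia: +10.2%. Applied ad valorem rate: 27% + 10.2% = 37.2%.
Duty = ¥63,690.20 × 37.2% = ¥23,692.75.
Line 3 (9433.85, Belland, 3,552 m², ¥3,623.04):
Base rate for 9433.85 is 5% + ¥1.06/m².
Origin Belland is the FTA partner but 9433.85 is not on the preference list; base rate stands.
Duty = ¥3,623.04 × 5% + 3,552 × ¥1.06 = ¥3,946.27.
Total = ¥42,333.69 + ¥23,692.75 + ¥3,946.27 = ¥69,972.71.

¥69,972.71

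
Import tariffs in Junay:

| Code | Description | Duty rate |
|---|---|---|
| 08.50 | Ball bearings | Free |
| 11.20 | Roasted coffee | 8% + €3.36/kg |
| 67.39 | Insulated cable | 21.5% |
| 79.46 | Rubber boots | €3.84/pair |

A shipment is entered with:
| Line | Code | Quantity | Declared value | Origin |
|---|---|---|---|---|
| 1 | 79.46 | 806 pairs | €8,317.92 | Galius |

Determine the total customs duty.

€3,095.04

Line 1 (79.46, Galius, 806 pairs, €8,317.92):
Base rate for 79.46 is €3.84/pair.
Duty = 806 × €3.84 = €3,095.04.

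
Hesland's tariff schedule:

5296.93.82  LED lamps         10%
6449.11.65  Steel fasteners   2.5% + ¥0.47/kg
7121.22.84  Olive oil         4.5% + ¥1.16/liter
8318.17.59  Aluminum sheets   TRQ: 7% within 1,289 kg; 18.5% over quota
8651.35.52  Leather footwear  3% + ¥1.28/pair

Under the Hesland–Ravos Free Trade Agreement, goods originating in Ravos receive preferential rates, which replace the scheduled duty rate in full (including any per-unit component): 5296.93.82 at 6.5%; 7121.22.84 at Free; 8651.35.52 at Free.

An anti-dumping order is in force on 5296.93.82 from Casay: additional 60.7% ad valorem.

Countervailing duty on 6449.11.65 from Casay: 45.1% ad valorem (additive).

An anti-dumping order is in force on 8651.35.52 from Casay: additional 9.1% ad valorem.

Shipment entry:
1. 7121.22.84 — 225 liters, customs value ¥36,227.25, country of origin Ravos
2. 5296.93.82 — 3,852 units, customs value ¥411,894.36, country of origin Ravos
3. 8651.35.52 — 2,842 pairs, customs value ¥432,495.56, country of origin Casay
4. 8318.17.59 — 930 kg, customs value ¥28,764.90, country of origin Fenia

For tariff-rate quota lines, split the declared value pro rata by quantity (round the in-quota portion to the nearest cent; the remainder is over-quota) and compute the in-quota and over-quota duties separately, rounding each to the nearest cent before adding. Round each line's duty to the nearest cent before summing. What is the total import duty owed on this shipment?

Line 1 (7121.22.84, Ravos, 225 liters, ¥36,227.25):
Base rate for 7121.22.84 is 4.5% + ¥1.16/liter.
Origin Ravos qualifies under the Hesland–Ravos agreement and 7121.22.84 is covered: preferential rate Free applies instead.
Duty = ¥36,227.25 × 0% = ¥0.00.
Line 2 (5296.93.82, Ravos, 3,852 units, ¥411,894.36):
Base rate for 5296.93.82 is 10%.
Origin Ravos qualifies under the Hesland–Ravos agreement and 5296.93.82 is covered: preferential rate 6.5% applies instead.
The additional-duty order on 5296.93.82 targets Casay, not Ravos; it does not apply.
Duty = ¥411,894.36 × 6.5% = ¥26,773.13.
Line 3 (8651.35.52, Casay, 2,842 pairs, ¥432,495.56):
Base rate for 8651.35.52 is 3% + ¥1.28/pair.
8651.35.52 has an FTA preferential rate, but origin Casay is not Ravos; base rate stands.
Additional duty on 8651.35.52 from Casay: +9.1%. Applied ad valorem rate: 3% + 9.1% = 12.1%.
Duty = ¥432,495.56 × 12.1% + 2,842 × ¥1.28 = ¥55,969.72.
Line 4 (8318.17.59, Fenia, 930 kg, ¥28,764.90):
Code 8318.17.59 is under a tariff-rate quota (threshold 1,289 kg). Quantity 930 kg is within the quota, so the in-quota rate 7% applies to the full value.
Duty = ¥28,764.90 × 7% = ¥2,013.54.
Total = ¥0.00 + ¥26,773.13 + ¥55,969.72 + ¥2,013.54 = ¥84,756.39.

¥84,756.39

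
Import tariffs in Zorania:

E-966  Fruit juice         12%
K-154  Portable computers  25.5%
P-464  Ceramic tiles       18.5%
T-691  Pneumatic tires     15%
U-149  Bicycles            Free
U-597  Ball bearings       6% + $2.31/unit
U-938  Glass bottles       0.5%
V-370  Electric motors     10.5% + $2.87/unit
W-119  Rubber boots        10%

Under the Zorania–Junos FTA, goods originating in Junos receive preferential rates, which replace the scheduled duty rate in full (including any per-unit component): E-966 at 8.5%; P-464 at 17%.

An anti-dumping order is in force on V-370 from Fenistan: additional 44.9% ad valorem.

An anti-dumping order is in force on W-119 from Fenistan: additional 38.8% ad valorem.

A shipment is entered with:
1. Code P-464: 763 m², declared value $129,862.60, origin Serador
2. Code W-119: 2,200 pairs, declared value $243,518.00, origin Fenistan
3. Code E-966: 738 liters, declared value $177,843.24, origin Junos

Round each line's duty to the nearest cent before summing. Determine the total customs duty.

$157,978.04

Line 1 (P-464, Serador, 763 m², $129,862.60):
Base rate for P-464 is 18.5%.
P-464 has an FTA preferential rate, but origin Serador is not Junos; base rate stands.
Duty = $129,862.60 × 18.5% = $24,024.58.
Line 2 (W-119, Fenistan, 2,200 pairs, $243,518.00):
Base rate for W-119 is 10%.
Additional duty on W-119 from Fenistan: +38.8%. Applied ad valorem rate: 10% + 38.8% = 48.8%.
Duty = $243,518.00 × 48.8% = $118,836.78.
Line 3 (E-966, Junos, 738 liters, $177,843.24):
Base rate for E-966 is 12%.
Origin Junos qualifies under the Zorania–Junos agreement and E-966 is covered: preferential rate 8.5% applies instead.
Duty = $177,843.24 × 8.5% = $15,116.68.
Total = $24,024.58 + $118,836.78 + $15,116.68 = $157,978.04.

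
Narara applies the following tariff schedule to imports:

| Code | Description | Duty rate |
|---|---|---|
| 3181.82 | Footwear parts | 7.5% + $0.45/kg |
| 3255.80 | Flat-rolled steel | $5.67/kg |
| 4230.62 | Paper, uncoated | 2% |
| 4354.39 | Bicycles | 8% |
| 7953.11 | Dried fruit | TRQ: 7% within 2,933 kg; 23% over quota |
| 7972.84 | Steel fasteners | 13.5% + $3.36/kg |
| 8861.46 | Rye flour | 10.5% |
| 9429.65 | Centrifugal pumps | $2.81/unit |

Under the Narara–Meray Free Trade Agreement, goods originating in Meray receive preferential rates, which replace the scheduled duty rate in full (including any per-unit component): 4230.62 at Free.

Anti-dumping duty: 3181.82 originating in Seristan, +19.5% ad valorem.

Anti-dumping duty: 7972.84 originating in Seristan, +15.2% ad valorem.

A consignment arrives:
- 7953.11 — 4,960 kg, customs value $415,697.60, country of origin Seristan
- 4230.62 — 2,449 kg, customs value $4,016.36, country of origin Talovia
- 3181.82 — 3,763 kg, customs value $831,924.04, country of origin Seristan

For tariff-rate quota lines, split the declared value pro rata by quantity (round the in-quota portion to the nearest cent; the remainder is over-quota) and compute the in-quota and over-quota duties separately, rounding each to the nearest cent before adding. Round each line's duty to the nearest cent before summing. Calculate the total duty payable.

Line 1 (7953.11, Seristan, 4,960 kg, $415,697.60):
Code 7953.11 is under a tariff-rate quota (threshold 2,933 kg). In-quota: 2,933 kg at 7%; over-quota: 2,027 kg at 23%.
Pro-rata value split: in-quota = $415,697.60 × 2,933/4,960 = $245,814.73; over-quota = $415,697.60 − $245,814.73 = $169,882.87.
In-quota duty = $245,814.73 × 7% = $17,207.03. Over-quota duty = $169,882.87 × 23% = $39,073.06.
Line duty = $17,207.03 + $39,073.06 = $56,280.09.
Line 2 (4230.62, Talovia, 2,449 kg, $4,016.36):
Base rate for 4230.62 is 2%.
4230.62 has an FTA preferential rate, but origin Talovia is not Meray; base rate stands.
Duty = $4,016.36 × 2% = $80.33.
Line 3 (3181.82, Seristan, 3,763 kg, $831,924.04):
Base rate for 3181.82 is 7.5% + $0.45/kg.
Additional duty on 3181.82 from Seristan: +19.5%. Applied ad valorem rate: 7.5% + 19.5% = 27%.
Duty = $831,924.04 × 27% + 3,763 × $0.45 = $226,312.84.
Total = $56,280.09 + $80.33 + $226,312.84 = $282,673.26.

$282,673.26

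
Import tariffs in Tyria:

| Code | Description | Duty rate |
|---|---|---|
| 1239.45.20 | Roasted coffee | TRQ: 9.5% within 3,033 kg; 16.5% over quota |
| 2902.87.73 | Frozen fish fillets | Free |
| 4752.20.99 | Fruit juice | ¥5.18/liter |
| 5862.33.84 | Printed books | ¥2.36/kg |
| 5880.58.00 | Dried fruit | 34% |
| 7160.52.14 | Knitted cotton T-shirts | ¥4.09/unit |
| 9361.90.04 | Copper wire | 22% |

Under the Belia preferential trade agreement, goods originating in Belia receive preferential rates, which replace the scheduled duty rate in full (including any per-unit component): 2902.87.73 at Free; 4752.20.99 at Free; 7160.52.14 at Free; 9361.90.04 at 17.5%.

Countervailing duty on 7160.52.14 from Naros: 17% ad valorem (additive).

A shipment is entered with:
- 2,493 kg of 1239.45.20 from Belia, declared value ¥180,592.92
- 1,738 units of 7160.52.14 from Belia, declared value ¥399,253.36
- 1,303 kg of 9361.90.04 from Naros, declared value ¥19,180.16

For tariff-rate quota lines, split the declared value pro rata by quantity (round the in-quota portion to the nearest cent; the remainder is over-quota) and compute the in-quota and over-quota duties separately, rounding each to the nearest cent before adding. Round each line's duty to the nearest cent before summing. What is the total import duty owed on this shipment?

Line 1 (1239.45.20, Belia, 2,493 kg, ¥180,592.92):
Code 1239.45.20 is under a tariff-rate quota (threshold 3,033 kg). Quantity 2,493 kg is within the quota, so the in-quota rate 9.5% applies to the full value.
Duty = ¥180,592.92 × 9.5% = ¥17,156.33.
Line 2 (7160.52.14, Belia, 1,738 units, ¥399,253.36):
Base rate for 7160.52.14 is ¥4.09/unit.
Origin Belia qualifies under the Tyria–Belia agreement and 7160.52.14 is covered: preferential rate Free applies instead.
The additional-duty order on 7160.52.14 targets Naros, not Belia; it does not apply.
Duty = ¥399,253.36 × 0% = ¥0.00.
Line 3 (9361.90.04, Naros, 1,303 kg, ¥19,180.16):
Base rate for 9361.90.04 is 22%.
9361.90.04 has an FTA preferential rate, but origin Naros is not Belia; base rate stands.
Duty = ¥19,180.16 × 22% = ¥4,219.64.
Total = ¥17,156.33 + ¥0.00 + ¥4,219.64 = ¥21,375.97.

¥21,375.97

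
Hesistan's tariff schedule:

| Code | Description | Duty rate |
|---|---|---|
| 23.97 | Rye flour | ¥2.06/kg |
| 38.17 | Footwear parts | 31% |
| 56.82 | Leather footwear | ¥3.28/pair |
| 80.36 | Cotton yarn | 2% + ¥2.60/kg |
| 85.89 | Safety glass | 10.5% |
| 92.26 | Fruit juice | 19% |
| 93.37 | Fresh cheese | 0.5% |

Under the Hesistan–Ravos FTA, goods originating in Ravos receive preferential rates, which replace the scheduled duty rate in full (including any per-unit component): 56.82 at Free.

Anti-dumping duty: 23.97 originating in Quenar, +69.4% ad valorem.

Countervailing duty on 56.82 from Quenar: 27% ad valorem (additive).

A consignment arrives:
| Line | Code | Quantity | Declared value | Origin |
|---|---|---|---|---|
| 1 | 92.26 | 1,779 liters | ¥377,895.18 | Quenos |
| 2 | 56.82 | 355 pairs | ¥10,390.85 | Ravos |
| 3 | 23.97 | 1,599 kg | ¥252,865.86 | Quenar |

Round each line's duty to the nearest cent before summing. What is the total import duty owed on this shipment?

¥250,582.93

Line 1 (92.26, Quenos, 1,779 liters, ¥377,895.18):
Base rate for 92.26 is 19%.
Duty = ¥377,895.18 × 19% = ¥71,800.08.
Line 2 (56.82, Ravos, 355 pairs, ¥10,390.85):
Base rate for 56.82 is ¥3.28/pair.
Origin Ravos qualifies under the Hesistan–Ravos agreement and 56.82 is covered: preferential rate Free applies instead.
The additional-duty order on 56.82 targets Quenar, not Ravos; it does not apply.
Duty = ¥10,390.85 × 0% = ¥0.00.
Line 3 (23.97, Quenar, 1,599 kg, ¥252,865.86):
Base rate for 23.97 is ¥2.06/kg.
Additional duty on 23.97 from Quenar: +69.4% ad valorem. Applied ad valorem rate = 69.4%.
Duty = ¥252,865.86 × 69.4% + 1,599 × ¥2.06 = ¥178,782.85.
Total = ¥71,800.08 + ¥0.00 + ¥178,782.85 = ¥250,582.93.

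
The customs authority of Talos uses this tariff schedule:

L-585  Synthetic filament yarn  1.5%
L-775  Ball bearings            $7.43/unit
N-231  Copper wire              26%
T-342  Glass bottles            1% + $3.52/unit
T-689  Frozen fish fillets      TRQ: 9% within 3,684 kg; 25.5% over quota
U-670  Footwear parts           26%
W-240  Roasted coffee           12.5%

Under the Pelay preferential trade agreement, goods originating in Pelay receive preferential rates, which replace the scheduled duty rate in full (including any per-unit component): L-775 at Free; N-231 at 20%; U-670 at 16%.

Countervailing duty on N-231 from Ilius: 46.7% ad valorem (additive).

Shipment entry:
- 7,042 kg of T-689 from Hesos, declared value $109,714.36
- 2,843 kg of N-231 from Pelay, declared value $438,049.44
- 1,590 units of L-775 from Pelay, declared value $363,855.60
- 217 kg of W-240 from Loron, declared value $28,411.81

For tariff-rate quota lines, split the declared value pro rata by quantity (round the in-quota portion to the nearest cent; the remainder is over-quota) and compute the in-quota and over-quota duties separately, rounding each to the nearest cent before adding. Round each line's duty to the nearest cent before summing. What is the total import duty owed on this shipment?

$109,668.07

Line 1 (T-689, Hesos, 7,042 kg, $109,714.36):
Code T-689 is under a tariff-rate quota (threshold 3,684 kg). In-quota: 3,684 kg at 9%; over-quota: 3,358 kg at 25.5%.
Pro-rata value split: in-quota = $109,714.36 × 3,684/7,042 = $57,396.72; over-quota = $109,714.36 − $57,396.72 = $52,317.64.
In-quota duty = $57,396.72 × 9% = $5,165.70. Over-quota duty = $52,317.64 × 25.5% = $13,341.00.
Line duty = $5,165.70 + $13,341.00 = $18,506.70.
Line 2 (N-231, Pelay, 2,843 kg, $438,049.44):
Base rate for N-231 is 26%.
Origin Pelay qualifies under the Talos–Pelay agreement and N-231 is covered: preferential rate 20% applies instead.
The additional-duty order on N-231 targets Ilius, not Pelay; it does not apply.
Duty = $438,049.44 × 20% = $87,609.89.
Line 3 (L-775, Pelay, 1,590 units, $363,855.60):
Base rate for L-775 is $7.43/unit.
Origin Pelay qualifies under the Talos–Pelay agreement and L-775 is covered: preferential rate Free applies instead.
Duty = $363,855.60 × 0% = $0.00.
Line 4 (W-240, Loron, 217 kg, $28,411.81):
Base rate for W-240 is 12.5%.
Duty = $28,411.81 × 12.5% = $3,551.48.
Total = $18,506.70 + $87,609.89 + $0.00 + $3,551.48 = $109,668.07.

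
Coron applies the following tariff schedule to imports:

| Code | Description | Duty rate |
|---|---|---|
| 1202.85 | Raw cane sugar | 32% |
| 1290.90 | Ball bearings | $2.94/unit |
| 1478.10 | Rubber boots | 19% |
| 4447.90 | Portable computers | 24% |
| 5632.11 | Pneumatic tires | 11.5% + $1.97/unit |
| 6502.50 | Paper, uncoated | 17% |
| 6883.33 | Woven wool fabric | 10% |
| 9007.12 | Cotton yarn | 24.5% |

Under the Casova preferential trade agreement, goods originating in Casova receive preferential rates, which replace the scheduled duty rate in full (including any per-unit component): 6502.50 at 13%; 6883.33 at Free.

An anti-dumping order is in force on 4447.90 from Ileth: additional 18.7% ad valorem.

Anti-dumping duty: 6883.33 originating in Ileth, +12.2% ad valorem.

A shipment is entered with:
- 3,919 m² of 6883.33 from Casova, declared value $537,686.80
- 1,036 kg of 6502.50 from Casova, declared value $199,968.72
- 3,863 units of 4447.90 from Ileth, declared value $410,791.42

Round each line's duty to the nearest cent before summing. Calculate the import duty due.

$201,403.87

Line 1 (6883.33, Casova, 3,919 m², $537,686.80):
Base rate for 6883.33 is 10%.
Origin Casova qualifies under the Coron–Casova agreement and 6883.33 is covered: preferential rate Free applies instead.
The additional-duty order on 6883.33 targets Ileth, not Casova; it does not apply.
Duty = $537,686.80 × 0% = $0.00.
Line 2 (6502.50, Casova, 1,036 kg, $199,968.72):
Base rate for 6502.50 is 17%.
Origin Casova qualifies under the Coron–Casova agreement and 6502.50 is covered: preferential rate 13% applies instead.
Duty = $199,968.72 × 13% = $25,995.93.
Line 3 (4447.90, Ileth, 3,863 units, $410,791.42):
Base rate for 4447.90 is 24%.
Additional duty on 4447.90 from Ileth: +18.7%. Applied ad valorem rate: 24% + 18.7% = 42.7%.
Duty = $410,791.42 × 42.7% = $175,407.94.
Total = $0.00 + $25,995.93 + $175,407.94 = $201,403.87.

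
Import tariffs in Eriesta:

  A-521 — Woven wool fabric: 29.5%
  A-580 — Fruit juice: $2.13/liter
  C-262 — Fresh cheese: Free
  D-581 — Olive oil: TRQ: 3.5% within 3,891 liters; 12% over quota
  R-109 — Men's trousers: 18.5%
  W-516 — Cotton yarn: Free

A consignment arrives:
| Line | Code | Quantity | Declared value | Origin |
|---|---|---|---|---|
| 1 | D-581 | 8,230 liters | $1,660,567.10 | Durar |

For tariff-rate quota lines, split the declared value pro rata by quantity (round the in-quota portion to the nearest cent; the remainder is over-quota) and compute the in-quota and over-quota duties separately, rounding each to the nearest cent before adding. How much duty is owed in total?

Line 1 (D-581, Durar, 8,230 liters, $1,660,567.10):
Code D-581 is under a tariff-rate quota (threshold 3,891 liters). In-quota: 3,891 liters at 3.5%; over-quota: 4,339 liters at 12%.
Pro-rata value split: in-quota = $1,660,567.10 × 3,891/8,230 = $785,087.07; over-quota = $1,660,567.10 − $785,087.07 = $875,480.03.
In-quota duty = $785,087.07 × 3.5% = $27,478.05. Over-quota duty = $875,480.03 × 12% = $105,057.60.
Line duty = $27,478.05 + $105,057.60 = $132,535.65.

$132,535.65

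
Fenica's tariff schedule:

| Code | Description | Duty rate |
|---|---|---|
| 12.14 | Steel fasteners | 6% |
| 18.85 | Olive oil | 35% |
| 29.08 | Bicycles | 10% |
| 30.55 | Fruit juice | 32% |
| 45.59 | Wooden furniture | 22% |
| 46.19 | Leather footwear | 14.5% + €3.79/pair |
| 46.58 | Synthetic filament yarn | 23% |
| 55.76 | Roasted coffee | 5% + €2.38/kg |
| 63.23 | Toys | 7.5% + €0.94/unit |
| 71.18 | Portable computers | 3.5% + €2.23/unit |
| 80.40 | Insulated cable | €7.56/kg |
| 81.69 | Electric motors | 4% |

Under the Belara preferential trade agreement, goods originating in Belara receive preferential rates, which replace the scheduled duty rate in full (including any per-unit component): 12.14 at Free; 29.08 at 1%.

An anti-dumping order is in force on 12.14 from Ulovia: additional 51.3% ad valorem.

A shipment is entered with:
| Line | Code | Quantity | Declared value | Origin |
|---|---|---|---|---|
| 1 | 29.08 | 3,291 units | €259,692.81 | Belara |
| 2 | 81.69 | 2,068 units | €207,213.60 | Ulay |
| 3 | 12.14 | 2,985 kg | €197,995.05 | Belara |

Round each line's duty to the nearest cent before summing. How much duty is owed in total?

Line 1 (29.08, Belara, 3,291 units, €259,692.81):
Base rate for 29.08 is 10%.
Origin Belara qualifies under the Fenica–Belara agreement and 29.08 is covered: preferential rate 1% applies instead.
Duty = €259,692.81 × 1% = €2,596.93.
Line 2 (81.69, Ulay, 2,068 units, €207,213.60):
Base rate for 81.69 is 4%.
Duty = €207,213.60 × 4% = €8,288.54.
Line 3 (12.14, Belara, 2,985 kg, €197,995.05):
Base rate for 12.14 is 6%.
Origin Belara qualifies under the Fenica–Belara agreement and 12.14 is covered: preferential rate Free applies instead.
The additional-duty order on 12.14 targets Ulovia, not Belara; it does not apply.
Duty = €197,995.05 × 0% = €0.00.
Total = €2,596.93 + €8,288.54 + €0.00 = €10,885.47.

€10,885.47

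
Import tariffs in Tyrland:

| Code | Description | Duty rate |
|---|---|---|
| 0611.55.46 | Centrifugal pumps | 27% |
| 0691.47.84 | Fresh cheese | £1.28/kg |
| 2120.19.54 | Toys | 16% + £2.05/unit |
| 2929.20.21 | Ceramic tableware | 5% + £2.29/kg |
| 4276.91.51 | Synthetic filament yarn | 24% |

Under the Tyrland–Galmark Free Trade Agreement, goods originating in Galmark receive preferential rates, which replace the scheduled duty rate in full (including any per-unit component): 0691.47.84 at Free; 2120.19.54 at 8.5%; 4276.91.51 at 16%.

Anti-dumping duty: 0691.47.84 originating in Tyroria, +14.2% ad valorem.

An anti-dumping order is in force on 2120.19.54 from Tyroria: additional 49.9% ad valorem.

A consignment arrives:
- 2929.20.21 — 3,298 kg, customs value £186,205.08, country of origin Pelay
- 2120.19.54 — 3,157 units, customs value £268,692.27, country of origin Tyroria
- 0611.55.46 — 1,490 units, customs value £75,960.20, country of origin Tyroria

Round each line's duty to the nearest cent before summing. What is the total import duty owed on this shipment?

£220,911.98

Line 1 (2929.20.21, Pelay, 3,298 kg, £186,205.08):
Base rate for 2929.20.21 is 5% + £2.29/kg.
Duty = £186,205.08 × 5% + 3,298 × £2.29 = £16,862.67.
Line 2 (2120.19.54, Tyroria, 3,157 units, £268,692.27):
Base rate for 2120.19.54 is 16% + £2.05/unit.
2120.19.54 has an FTA preferential rate, but origin Tyroria is not Galmark; base rate stands.
Additional duty on 2120.19.54 from Tyroria: +49.9%. Applied ad valorem rate: 16% + 49.9% = 65.9%.
Duty = £268,692.27 × 65.9% + 3,157 × £2.05 = £183,540.06.
Line 3 (0611.55.46, Tyroria, 1,490 units, £75,960.20):
Base rate for 0611.55.46 is 27%.
Duty = £75,960.20 × 27% = £20,509.25.
Total = £16,862.67 + £183,540.06 + £20,509.25 = £220,911.98.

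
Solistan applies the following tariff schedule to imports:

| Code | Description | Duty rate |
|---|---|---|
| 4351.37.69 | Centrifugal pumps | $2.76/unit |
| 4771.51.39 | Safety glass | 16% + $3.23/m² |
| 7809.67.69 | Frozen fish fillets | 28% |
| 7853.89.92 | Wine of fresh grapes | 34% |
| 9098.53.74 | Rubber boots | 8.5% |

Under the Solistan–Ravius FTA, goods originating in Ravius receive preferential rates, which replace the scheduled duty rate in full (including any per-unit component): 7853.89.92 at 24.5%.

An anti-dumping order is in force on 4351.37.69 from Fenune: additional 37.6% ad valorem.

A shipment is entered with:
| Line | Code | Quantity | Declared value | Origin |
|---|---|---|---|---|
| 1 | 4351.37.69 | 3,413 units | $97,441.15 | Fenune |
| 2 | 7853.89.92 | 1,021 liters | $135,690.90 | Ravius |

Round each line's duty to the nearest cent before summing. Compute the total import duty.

Line 1 (4351.37.69, Fenune, 3,413 units, $97,441.15):
Base rate for 4351.37.69 is $2.76/unit.
Additional duty on 4351.37.69 from Fenune: +37.6% ad valorem. Applied ad valorem rate = 37.6%.
Duty = $97,441.15 × 37.6% + 3,413 × $2.76 = $46,057.75.
Line 2 (7853.89.92, Ravius, 1,021 liters, $135,690.90):
Base rate for 7853.89.92 is 34%.
Origin Ravius qualifies under the Solistan–Ravius agreement and 7853.89.92 is covered: preferential rate 24.5% applies instead.
Duty = $135,690.90 × 24.5% = $33,244.27.
Total = $46,057.75 + $33,244.27 = $79,302.02.

$79,302.02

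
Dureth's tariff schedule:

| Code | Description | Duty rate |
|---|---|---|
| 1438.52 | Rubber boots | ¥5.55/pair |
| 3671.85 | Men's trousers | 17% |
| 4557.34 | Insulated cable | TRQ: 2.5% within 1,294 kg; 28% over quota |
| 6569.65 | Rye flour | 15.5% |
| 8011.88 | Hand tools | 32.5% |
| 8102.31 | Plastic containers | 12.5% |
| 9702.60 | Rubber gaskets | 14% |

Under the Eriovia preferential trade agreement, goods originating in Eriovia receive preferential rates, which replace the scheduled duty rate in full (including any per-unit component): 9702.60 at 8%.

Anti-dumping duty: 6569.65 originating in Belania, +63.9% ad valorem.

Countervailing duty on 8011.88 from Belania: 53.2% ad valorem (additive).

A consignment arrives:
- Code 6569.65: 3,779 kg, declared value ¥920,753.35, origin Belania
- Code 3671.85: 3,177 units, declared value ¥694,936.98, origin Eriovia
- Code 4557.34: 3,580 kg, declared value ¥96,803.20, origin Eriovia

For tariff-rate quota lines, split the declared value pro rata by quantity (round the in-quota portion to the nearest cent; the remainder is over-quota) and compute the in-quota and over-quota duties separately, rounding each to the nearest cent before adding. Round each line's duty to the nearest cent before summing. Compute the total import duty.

Line 1 (6569.65, Belania, 3,779 kg, ¥920,753.35):
Base rate for 6569.65 is 15.5%.
Additional duty on 6569.65 from Belania: +63.9%. Applied ad valorem rate: 15.5% + 63.9% = 79.4%.
Duty = ¥920,753.35 × 79.4% = ¥731,078.16.
Line 2 (3671.85, Eriovia, 3,177 units, ¥694,936.98):
Base rate for 3671.85 is 17%.
Origin Eriovia is the FTA partner but 3671.85 is not on the preference list; base rate stands.
Duty = ¥694,936.98 × 17% = ¥118,139.29.
Line 3 (4557.34, Eriovia, 3,580 kg, ¥96,803.20):
Code 4557.34 is under a tariff-rate quota (threshold 1,294 kg). In-quota: 1,294 kg at 2.5%; over-quota: 2,286 kg at 28%.
Pro-rata value split: in-quota = ¥96,803.20 × 1,294/3,580 = ¥34,989.76; over-quota = ¥96,803.20 − ¥34,989.76 = ¥61,813.44.
In-quota duty = ¥34,989.76 × 2.5% = ¥874.74. Over-quota duty = ¥61,813.44 × 28% = ¥17,307.76.
Line duty = ¥874.74 + ¥17,307.76 = ¥18,182.50.
Total = ¥731,078.16 + ¥118,139.29 + ¥18,182.50 = ¥867,399.95.

¥867,399.95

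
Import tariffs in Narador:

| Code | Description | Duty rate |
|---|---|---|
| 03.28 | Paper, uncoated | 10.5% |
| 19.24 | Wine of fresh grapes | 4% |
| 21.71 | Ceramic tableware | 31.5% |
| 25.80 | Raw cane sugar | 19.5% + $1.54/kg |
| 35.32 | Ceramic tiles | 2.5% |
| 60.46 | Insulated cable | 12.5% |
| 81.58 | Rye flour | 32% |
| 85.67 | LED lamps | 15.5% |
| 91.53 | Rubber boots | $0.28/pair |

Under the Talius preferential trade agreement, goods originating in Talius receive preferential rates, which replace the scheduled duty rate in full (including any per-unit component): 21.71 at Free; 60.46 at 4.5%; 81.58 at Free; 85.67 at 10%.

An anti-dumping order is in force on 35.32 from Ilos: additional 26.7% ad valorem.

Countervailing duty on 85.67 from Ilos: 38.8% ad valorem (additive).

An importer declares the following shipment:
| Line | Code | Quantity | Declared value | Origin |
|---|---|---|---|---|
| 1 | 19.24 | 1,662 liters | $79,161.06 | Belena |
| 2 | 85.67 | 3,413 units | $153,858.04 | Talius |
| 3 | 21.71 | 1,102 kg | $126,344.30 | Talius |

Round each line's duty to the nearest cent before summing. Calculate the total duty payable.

Line 1 (19.24, Belena, 1,662 liters, $79,161.06):
Base rate for 19.24 is 4%.
Duty = $79,161.06 × 4% = $3,166.44.
Line 2 (85.67, Talius, 3,413 units, $153,858.04):
Base rate for 85.67 is 15.5%.
Origin Talius qualifies under the Narador–Talius agreement and 85.67 is covered: preferential rate 10% applies instead.
The additional-duty order on 85.67 targets Ilos, not Talius; it does not apply.
Duty = $153,858.04 × 10% = $15,385.80.
Line 3 (21.71, Talius, 1,102 kg, $126,344.30):
Base rate for 21.71 is 31.5%.
Origin Talius qualifies under the Narador–Talius agreement and 21.71 is covered: preferential rate Free applies instead.
Duty = $126,344.30 × 0% = $0.00.
Total = $3,166.44 + $15,385.80 + $0.00 = $18,552.24.

$18,552.24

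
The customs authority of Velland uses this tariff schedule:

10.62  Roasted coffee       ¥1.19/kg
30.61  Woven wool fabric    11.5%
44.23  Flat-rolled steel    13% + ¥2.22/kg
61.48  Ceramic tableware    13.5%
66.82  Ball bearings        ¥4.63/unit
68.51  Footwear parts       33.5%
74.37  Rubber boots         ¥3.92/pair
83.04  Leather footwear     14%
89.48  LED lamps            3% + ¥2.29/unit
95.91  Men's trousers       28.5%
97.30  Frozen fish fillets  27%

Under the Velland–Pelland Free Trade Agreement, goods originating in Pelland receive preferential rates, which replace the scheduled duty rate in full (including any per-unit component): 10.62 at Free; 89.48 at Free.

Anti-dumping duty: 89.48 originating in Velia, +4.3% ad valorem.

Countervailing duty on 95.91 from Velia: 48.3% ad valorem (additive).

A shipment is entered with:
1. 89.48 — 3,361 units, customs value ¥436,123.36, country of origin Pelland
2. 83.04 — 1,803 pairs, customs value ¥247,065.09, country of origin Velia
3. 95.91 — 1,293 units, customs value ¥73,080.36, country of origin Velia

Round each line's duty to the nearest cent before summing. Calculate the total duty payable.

Line 1 (89.48, Pelland, 3,361 units, ¥436,123.36):
Base rate for 89.48 is 3% + ¥2.29/unit.
Origin Pelland qualifies under the Velland–Pelland agreement and 89.48 is covered: preferential rate Free applies instead.
The additional-duty order on 89.48 targets Velia, not Pelland; it does not apply.
Duty = ¥436,123.36 × 0% = ¥0.00.
Line 2 (83.04, Velia, 1,803 pairs, ¥247,065.09):
Base rate for 83.04 is 14%.
Duty = ¥247,065.09 × 14% = ¥34,589.11.
Line 3 (95.91, Velia, 1,293 units, ¥73,080.36):
Base rate for 95.91 is 28.5%.
Additional duty on 95.91 from Velia: +48.3%. Applied ad valorem rate: 28.5% + 48.3% = 76.8%.
Duty = ¥73,080.36 × 76.8% = ¥56,125.72.
Total = ¥0.00 + ¥34,589.11 + ¥56,125.72 = ¥90,714.83.

¥90,714.83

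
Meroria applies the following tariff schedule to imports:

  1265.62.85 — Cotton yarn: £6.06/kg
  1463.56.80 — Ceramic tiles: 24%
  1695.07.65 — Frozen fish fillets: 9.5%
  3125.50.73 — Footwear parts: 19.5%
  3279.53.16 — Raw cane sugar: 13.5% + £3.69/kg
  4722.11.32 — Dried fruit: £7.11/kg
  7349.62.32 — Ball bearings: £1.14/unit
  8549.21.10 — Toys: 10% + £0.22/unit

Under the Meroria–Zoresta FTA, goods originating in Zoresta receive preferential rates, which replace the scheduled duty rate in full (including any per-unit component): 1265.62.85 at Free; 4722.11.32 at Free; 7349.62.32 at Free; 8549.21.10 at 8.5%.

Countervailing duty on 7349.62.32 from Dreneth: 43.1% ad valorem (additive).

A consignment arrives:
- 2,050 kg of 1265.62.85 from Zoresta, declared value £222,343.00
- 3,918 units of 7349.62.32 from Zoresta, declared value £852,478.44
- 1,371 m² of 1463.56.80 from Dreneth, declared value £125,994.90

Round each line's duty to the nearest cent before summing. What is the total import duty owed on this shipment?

£30,238.78

Line 1 (1265.62.85, Zoresta, 2,050 kg, £222,343.00):
Base rate for 1265.62.85 is £6.06/kg.
Origin Zoresta qualifies under the Meroria–Zoresta agreement and 1265.62.85 is covered: preferential rate Free applies instead.
Duty = £222,343.00 × 0% = £0.00.
Line 2 (7349.62.32, Zoresta, 3,918 units, £852,478.44):
Base rate for 7349.62.32 is £1.14/unit.
Origin Zoresta qualifies under the Meroria–Zoresta agreement and 7349.62.32 is covered: preferential rate Free applies instead.
The additional-duty order on 7349.62.32 targets Dreneth, not Zoresta; it does not apply.
Duty = £852,478.44 × 0% = £0.00.
Line 3 (1463.56.80, Dreneth, 1,371 m², £125,994.90):
Base rate for 1463.56.80 is 24%.
Duty = £125,994.90 × 24% = £30,238.78.
Total = £0.00 + £0.00 + £30,238.78 = £30,238.78.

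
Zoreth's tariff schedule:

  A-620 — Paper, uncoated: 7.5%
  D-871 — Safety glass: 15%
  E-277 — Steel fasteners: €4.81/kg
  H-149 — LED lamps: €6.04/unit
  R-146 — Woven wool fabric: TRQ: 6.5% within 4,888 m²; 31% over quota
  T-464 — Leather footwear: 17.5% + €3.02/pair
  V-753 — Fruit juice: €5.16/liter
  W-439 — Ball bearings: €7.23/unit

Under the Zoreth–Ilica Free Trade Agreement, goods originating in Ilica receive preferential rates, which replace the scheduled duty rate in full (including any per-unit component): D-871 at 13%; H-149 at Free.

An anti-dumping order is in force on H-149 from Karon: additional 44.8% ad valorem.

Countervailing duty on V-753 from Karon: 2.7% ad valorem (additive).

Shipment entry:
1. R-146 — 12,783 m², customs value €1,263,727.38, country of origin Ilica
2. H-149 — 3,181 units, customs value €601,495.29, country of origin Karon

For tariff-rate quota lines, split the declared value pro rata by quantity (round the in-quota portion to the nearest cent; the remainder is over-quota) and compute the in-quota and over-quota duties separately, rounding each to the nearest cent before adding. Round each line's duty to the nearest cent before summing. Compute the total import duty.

€562,047.84

Line 1 (R-146, Ilica, 12,783 m², €1,263,727.38):
Code R-146 is under a tariff-rate quota (threshold 4,888 m²). In-quota: 4,888 m² at 6.5%; over-quota: 7,895 m² at 31%.
Pro-rata value split: in-quota = €1,263,727.38 × 4,888/12,783 = €483,227.68; over-quota = €1,263,727.38 − €483,227.68 = €780,499.70.
In-quota duty = €483,227.68 × 6.5% = €31,409.80. Over-quota duty = €780,499.70 × 31% = €241,954.91.
Line duty = €31,409.80 + €241,954.91 = €273,364.71.
Line 2 (H-149, Karon, 3,181 units, €601,495.29):
Base rate for H-149 is €6.04/unit.
H-149 has an FTA preferential rate, but origin Karon is not Ilica; base rate stands.
Additional duty on H-149 from Karon: +44.8% ad valorem. Applied ad valorem rate = 44.8%.
Duty = €601,495.29 × 44.8% + 3,181 × €6.04 = €288,683.13.
Total = €273,364.71 + €288,683.13 = €562,047.84.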